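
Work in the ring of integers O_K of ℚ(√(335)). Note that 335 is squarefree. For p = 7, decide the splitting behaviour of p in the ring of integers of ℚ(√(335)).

inert — (7) stays prime in O_K

Since 335 ≢ 1 mod 4, the ring of integers is ℤ[√335] with discriminant 4·335 = 1340.
7 ∤ 1340, so 7 is unramified.
Compute (335/7) via Euler: 6^((7-1)/2) mod 7 = 6, so (335/7) = -1.
d is a non-residue mod p, hence 7 remains inert in O_K.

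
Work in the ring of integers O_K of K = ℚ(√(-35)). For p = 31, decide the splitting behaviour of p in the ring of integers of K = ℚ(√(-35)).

d = -35 ≡ 1 (mod 4), so O_K = ℤ[(1+√-35)/2] and disc(K) = d = -35.
Since gcd(31, -35) = 1 the prime 31 does not ramify.
Euler's criterion: (-35)^15 mod 31 = 30. Thus (-35|31) = -1.
Legendre symbol -1 ⇒ 31 is inert.

p is inert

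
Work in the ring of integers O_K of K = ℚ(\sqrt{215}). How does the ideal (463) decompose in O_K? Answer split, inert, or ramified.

inert — (463) stays prime in O_K

d = 215 ≡ 3 (mod 4), so O_K = ℤ[√215] and disc(K) = 4d = 860.
Since gcd(463, 860) = 1 the prime 463 does not ramify.
Compute (215/463) via Euler: 215^((463-1)/2) mod 463 = 462, so (215/463) = -1.
Legendre symbol -1 ⇒ 463 is inert.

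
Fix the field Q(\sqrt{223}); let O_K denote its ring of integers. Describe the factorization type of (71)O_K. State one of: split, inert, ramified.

split — (71) = 𝔭₁𝔭₂ with 𝔭₁ ≠ 𝔭₂

d = 223 ≡ 3 (mod 4), so O_K = ℤ[√223] and disc(K) = 4d = 892.
Since gcd(71, 892) = 1 the prime 71 does not ramify.
Compute (223/71) via Euler: 10^((71-1)/2) mod 71 = 1, so (223/71) = 1.
Legendre symbol 1 ⇒ 71 is split.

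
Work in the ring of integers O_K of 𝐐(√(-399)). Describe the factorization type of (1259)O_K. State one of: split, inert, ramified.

Since -399 ≡ 1 mod 4, the ring of integers is ℤ[(1+√-399)/2] with discriminant -399.
1259 ∤ -399, so 1259 is unramified.
Compute (-399/1259) via Euler: 860^((1259-1)/2) mod 1259 = 1, so (-399/1259) = 1.
(-399/1259) = 1, so 1259 splits.

p splits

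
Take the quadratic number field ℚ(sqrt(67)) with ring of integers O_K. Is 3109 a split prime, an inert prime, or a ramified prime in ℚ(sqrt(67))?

d = 67 ≡ 3 (mod 4), so O_K = ℤ[√67] and disc(K) = 4d = 268.
3109 ∤ 268, so 3109 is unramified.
(67/3109) = 67^1554 mod 3109 = 3108, giving Legendre symbol -1.
Legendre symbol -1 ⇒ 3109 is inert.

inert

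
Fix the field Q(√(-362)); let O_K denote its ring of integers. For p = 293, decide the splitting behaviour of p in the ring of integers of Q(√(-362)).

splits completely

d = -362 ≡ 2 (mod 4), so O_K = ℤ[√-362] and disc(K) = 4d = -1448.
Since gcd(293, -1448) = 1 the prime 293 does not ramify.
Compute (-362/293) via Euler: 224^((293-1)/2) mod 293 = 1, so (-362/293) = 1.
d is a quadratic residue mod p, hence 293 splits in O_K.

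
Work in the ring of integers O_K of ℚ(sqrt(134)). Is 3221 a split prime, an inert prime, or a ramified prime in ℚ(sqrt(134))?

splits completely

d = 134 ≡ 2 (mod 4), so O_K = ℤ[√134] and disc(K) = 4d = 536.
disc(K) = 536 is not divisible by 3221; 3221 is unramified.
Euler's criterion: 134^1610 mod 3221 = 1. Thus (134|3221) = 1.
d is a quadratic residue mod p, hence 3221 splits in O_K.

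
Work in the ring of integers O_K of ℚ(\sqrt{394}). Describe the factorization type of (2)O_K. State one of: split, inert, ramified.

ramified

394 mod 4 = 2, hence disc K = 4·394 = 1576 and O_K = ℤ[√394].
2 divides disc(K) = 1576, so 2 ramifies.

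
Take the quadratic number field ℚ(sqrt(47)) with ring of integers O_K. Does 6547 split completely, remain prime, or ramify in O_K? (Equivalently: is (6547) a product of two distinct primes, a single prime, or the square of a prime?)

Since 47 ≢ 1 mod 4, the ring of integers is ℤ[√47] with discriminant 4·47 = 188.
Since gcd(6547, 188) = 1 the prime 6547 does not ramify.
Compute (47/6547) via Euler: 47^((6547-1)/2) mod 6547 = 6546, so (47/6547) = -1.
(47/6547) = -1, so 6547 is inert.

6547 remains inert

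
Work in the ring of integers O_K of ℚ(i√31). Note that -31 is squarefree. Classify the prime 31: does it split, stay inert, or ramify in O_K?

-31 mod 4 = 1, hence disc K = -31 and O_K = ℤ[(1+√-31)/2].
31 divides disc(K) = -31, so 31 ramifies.

p ramifies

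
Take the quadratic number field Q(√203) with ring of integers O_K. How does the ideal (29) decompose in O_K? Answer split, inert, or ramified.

ramified — (29) = 𝔭²

Since 203 ≢ 1 mod 4, the ring of integers is ℤ[√203] with discriminant 4·203 = 812.
Ramification test: 29 | 812. The prime 29 ramifies in K.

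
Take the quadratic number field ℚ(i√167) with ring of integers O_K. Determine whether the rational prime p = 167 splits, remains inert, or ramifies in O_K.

ramified — (167) = 𝔭²

-167 mod 4 = 1, hence disc K = -167 and O_K = ℤ[(1+√-167)/2].
167 divides disc(K) = -167, so 167 ramifies.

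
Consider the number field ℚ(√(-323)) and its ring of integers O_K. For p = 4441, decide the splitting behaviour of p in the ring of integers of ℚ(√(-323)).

d = -323 ≡ 1 (mod 4), so O_K = ℤ[(1+√-323)/2] and disc(K) = d = -323.
disc(K) = -323 is not divisible by 4441; 4441 is unramified.
Legendre symbol by Euler's criterion: (-323/4441) ≡ (-323)^2220 ≡ 4440 (mod 4441), i.e. (-323/4441) = -1.
(-323/4441) = -1, so 4441 is inert.

inert — (4441) stays prime in O_K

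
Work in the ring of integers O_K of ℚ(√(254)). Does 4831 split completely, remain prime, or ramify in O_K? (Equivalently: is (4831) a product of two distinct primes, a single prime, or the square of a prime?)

splits completely

254 mod 4 = 2, hence disc K = 4·254 = 1016 and O_K = ℤ[√254].
disc(K) = 1016 is not divisible by 4831; 4831 is unramified.
(254/4831) = 254^2415 mod 4831 = 1, giving Legendre symbol 1.
d is a quadratic residue mod p, hence 4831 splits in O_K.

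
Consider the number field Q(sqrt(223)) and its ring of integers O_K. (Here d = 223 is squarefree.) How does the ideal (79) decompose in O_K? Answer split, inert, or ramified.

splits completely

d = 223 ≡ 3 (mod 4), so O_K = ℤ[√223] and disc(K) = 4d = 892.
79 ∤ 892, so 79 is unramified.
Euler's criterion: 223^39 mod 79 = 1. Thus (223|79) = 1.
d is a quadratic residue mod p, hence 79 splits in O_K.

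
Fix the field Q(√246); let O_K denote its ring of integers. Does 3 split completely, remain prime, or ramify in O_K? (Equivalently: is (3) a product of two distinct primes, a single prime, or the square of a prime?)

p ramifies

246 mod 4 = 2, hence disc K = 4·246 = 984 and O_K = ℤ[√246].
disc(K) = 984 = 3·328, so p = 3 is ramified.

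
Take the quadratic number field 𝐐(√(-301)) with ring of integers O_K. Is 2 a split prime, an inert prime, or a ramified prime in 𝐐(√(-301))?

ramifies in O_K

-301 mod 4 = 3, hence disc K = 4·(-301) = -1204 and O_K = ℤ[√-301].
disc(K) = -1204 = 2·(-602), so p = 2 is ramified.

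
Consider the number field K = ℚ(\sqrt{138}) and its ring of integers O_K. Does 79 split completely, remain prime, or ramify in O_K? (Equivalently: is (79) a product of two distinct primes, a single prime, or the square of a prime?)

inert — (79) stays prime in O_K

138 mod 4 = 2, hence disc K = 4·138 = 552 and O_K = ℤ[√138].
Since gcd(79, 552) = 1 the prime 79 does not ramify.
Compute (138/79) via Euler: 59^((79-1)/2) mod 79 = 78, so (138/79) = -1.
(138/79) = -1, so 79 is inert.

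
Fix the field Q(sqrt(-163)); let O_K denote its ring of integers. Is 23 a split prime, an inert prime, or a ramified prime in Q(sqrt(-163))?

inert

-163 mod 4 = 1, hence disc K = -163 and O_K = ℤ[(1+√-163)/2].
23 ∤ -163, so 23 is unramified.
Legendre symbol by Euler's criterion: (-163/23) ≡ (-163)^11 ≡ 22 (mod 23), i.e. (-163/23) = -1.
Legendre symbol -1 ⇒ 23 is inert.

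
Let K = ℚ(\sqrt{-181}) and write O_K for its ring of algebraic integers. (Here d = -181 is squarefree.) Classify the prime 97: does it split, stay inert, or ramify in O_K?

Since -181 ≢ 1 mod 4, the ring of integers is ℤ[√-181] with discriminant 4·(-181) = -724.
disc(K) = -724 is not divisible by 97; 97 is unramified.
Legendre symbol by Euler's criterion: (-181/97) ≡ (-181)^48 ≡ 96 (mod 97), i.e. (-181/97) = -1.
(-181/97) = -1, so 97 is inert.

p is inert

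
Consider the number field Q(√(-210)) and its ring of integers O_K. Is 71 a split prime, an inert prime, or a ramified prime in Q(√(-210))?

Since -210 ≢ 1 mod 4, the ring of integers is ℤ[√-210] with discriminant 4·(-210) = -840.
Since gcd(71, -840) = 1 the prime 71 does not ramify.
(-210/71) = 3^35 mod 71 = 1, giving Legendre symbol 1.
Legendre symbol 1 ⇒ 71 is split.

split — (71) = 𝔭₁𝔭₂ with 𝔭₁ ≠ 𝔭₂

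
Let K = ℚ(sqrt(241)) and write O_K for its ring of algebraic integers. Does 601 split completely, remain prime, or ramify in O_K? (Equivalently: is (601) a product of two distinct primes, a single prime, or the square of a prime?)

d = 241 ≡ 1 (mod 4), so O_K = ℤ[(1+√241)/2] and disc(K) = d = 241.
disc(K) = 241 is not divisible by 601; 601 is unramified.
Legendre symbol by Euler's criterion: (241/601) ≡ 241^300 ≡ 1 (mod 601), i.e. (241/601) = 1.
d is a quadratic residue mod p, hence 601 splits in O_K.

split — (601) = 𝔭₁𝔭₂ with 𝔭₁ ≠ 𝔭₂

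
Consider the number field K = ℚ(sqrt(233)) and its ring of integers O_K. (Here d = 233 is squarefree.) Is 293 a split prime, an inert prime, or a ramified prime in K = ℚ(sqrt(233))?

p splits

233 mod 4 = 1, hence disc K = 233 and O_K = ℤ[(1+√233)/2].
Since gcd(293, 233) = 1 the prime 293 does not ramify.
(233/293) = 233^146 mod 293 = 1, giving Legendre symbol 1.
Legendre symbol 1 ⇒ 293 is split.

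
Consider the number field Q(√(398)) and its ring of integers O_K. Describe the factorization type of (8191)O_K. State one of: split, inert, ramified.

p is inert

d = 398 ≡ 2 (mod 4), so O_K = ℤ[√398] and disc(K) = 4d = 1592.
disc(K) = 1592 is not divisible by 8191; 8191 is unramified.
Compute (398/8191) via Euler: 398^((8191-1)/2) mod 8191 = 8190, so (398/8191) = -1.
(398/8191) = -1, so 8191 is inert.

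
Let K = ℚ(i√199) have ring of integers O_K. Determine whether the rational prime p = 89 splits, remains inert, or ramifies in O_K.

Since -199 ≡ 1 mod 4, the ring of integers is ℤ[(1+√-199)/2] with discriminant -199.
Since gcd(89, -199) = 1 the prime 89 does not ramify.
(-199/89) = 68^44 mod 89 = 1, giving Legendre symbol 1.
Legendre symbol 1 ⇒ 89 is split.

splits completely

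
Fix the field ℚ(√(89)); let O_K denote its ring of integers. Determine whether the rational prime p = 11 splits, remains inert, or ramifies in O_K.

split

d = 89 ≡ 1 (mod 4), so O_K = ℤ[(1+√89)/2] and disc(K) = d = 89.
11 ∤ 89, so 11 is unramified.
Euler's criterion: 89^5 mod 11 = 1. Thus (89|11) = 1.
(89/11) = 1, so 11 splits.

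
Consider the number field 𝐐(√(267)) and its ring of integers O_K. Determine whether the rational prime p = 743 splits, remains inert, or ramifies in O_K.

d = 267 ≡ 3 (mod 4), so O_K = ℤ[√267] and disc(K) = 4d = 1068.
disc(K) = 1068 is not divisible by 743; 743 is unramified.
Euler's criterion: 267^371 mod 743 = 742. Thus (267|743) = -1.
(267/743) = -1, so 743 is inert.

743 remains inert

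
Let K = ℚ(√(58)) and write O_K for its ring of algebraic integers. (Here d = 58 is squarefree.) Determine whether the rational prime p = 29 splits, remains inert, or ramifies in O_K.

58 mod 4 = 2, hence disc K = 4·58 = 232 and O_K = ℤ[√58].
Ramification test: 29 | 232. The prime 29 ramifies in K.

29 is ramified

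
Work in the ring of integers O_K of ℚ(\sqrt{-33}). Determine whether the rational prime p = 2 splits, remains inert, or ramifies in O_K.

ramifies in O_K

-33 mod 4 = 3, hence disc K = 4·(-33) = -132 and O_K = ℤ[√-33].
Ramification test: 2 | -132. The prime 2 ramifies in K.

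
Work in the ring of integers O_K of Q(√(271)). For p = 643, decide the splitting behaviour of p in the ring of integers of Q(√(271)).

split

271 mod 4 = 3, hence disc K = 4·271 = 1084 and O_K = ℤ[√271].
643 ∤ 1084, so 643 is unramified.
Euler's criterion: 271^321 mod 643 = 1. Thus (271|643) = 1.
d is a quadratic residue mod p, hence 643 splits in O_K.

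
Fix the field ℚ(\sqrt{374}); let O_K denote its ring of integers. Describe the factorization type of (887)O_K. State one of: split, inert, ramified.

Since 374 ≢ 1 mod 4, the ring of integers is ℤ[√374] with discriminant 4·374 = 1496.
disc(K) = 1496 is not divisible by 887; 887 is unramified.
Compute (374/887) via Euler: 374^((887-1)/2) mod 887 = 886, so (374/887) = -1.
d is a non-residue mod p, hence 887 remains inert in O_K.

p is inert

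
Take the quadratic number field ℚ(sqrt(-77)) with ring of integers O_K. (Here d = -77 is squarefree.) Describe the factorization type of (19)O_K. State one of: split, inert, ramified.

inert — (19) stays prime in O_K

d = -77 ≡ 3 (mod 4), so O_K = ℤ[√-77] and disc(K) = 4d = -308.
19 ∤ -308, so 19 is unramified.
Euler's criterion: (-77)^9 mod 19 = 18. Thus (-77|19) = -1.
(-77/19) = -1, so 19 is inert.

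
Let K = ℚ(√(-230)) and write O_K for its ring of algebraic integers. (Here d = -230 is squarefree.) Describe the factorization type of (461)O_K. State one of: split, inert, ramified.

461 remains inert

d = -230 ≡ 2 (mod 4), so O_K = ℤ[√-230] and disc(K) = 4d = -920.
461 ∤ -920, so 461 is unramified.
(-230/461) = 231^230 mod 461 = 460, giving Legendre symbol -1.
d is a non-residue mod p, hence 461 remains inert in O_K.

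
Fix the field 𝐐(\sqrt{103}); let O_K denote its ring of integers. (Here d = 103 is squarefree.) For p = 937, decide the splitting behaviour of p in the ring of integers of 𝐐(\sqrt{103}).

inert — (937) stays prime in O_K

d = 103 ≡ 3 (mod 4), so O_K = ℤ[√103] and disc(K) = 4d = 412.
Since gcd(937, 412) = 1 the prime 937 does not ramify.
Compute (103/937) via Euler: 103^((937-1)/2) mod 937 = 936, so (103/937) = -1.
d is a non-residue mod p, hence 937 remains inert in O_K.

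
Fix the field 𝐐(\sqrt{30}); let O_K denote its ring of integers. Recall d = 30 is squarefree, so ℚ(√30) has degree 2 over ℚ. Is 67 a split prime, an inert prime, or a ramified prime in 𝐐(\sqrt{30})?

inert — (67) stays prime in O_K

d = 30 ≡ 2 (mod 4), so O_K = ℤ[√30] and disc(K) = 4d = 120.
Since gcd(67, 120) = 1 the prime 67 does not ramify.
(30/67) = 30^33 mod 67 = 66, giving Legendre symbol -1.
d is a non-residue mod p, hence 67 remains inert in O_K.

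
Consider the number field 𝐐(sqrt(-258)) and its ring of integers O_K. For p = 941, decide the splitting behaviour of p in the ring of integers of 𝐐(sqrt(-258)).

split

-258 mod 4 = 2, hence disc K = 4·(-258) = -1032 and O_K = ℤ[√-258].
Since gcd(941, -1032) = 1 the prime 941 does not ramify.
Legendre symbol by Euler's criterion: (-258/941) ≡ (-258)^470 ≡ 1 (mod 941), i.e. (-258/941) = 1.
d is a quadratic residue mod p, hence 941 splits in O_K.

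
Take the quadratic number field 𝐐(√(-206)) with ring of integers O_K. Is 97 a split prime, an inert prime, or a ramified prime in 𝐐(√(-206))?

d = -206 ≡ 2 (mod 4), so O_K = ℤ[√-206] and disc(K) = 4d = -824.
Since gcd(97, -824) = 1 the prime 97 does not ramify.
Compute (-206/97) via Euler: 85^((97-1)/2) mod 97 = 1, so (-206/97) = 1.
d is a quadratic residue mod p, hence 97 splits in O_K.

split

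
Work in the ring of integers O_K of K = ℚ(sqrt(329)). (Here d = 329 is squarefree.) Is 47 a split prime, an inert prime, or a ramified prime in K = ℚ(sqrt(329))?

329 mod 4 = 1, hence disc K = 329 and O_K = ℤ[(1+√329)/2].
disc(K) = 329 = 47·7, so p = 47 is ramified.

p ramifies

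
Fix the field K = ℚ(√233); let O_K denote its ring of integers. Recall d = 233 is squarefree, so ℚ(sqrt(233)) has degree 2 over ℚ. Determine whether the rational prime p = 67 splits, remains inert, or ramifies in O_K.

67 remains inert

Since 233 ≡ 1 mod 4, the ring of integers is ℤ[(1+√233)/2] with discriminant 233.
disc(K) = 233 is not divisible by 67; 67 is unramified.
Compute (233/67) via Euler: 32^((67-1)/2) mod 67 = 66, so (233/67) = -1.
(233/67) = -1, so 67 is inert.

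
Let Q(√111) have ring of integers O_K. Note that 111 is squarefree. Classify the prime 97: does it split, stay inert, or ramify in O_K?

Since 111 ≢ 1 mod 4, the ring of integers is ℤ[√111] with discriminant 4·111 = 444.
97 ∤ 444, so 97 is unramified.
Legendre symbol by Euler's criterion: (111/97) ≡ 111^48 ≡ 96 (mod 97), i.e. (111/97) = -1.
(111/97) = -1, so 97 is inert.

remains prime (inert)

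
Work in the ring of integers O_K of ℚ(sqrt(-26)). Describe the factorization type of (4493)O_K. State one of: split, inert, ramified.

split — (4493) = 𝔭₁𝔭₂ with 𝔭₁ ≠ 𝔭₂

d = -26 ≡ 2 (mod 4), so O_K = ℤ[√-26] and disc(K) = 4d = -104.
disc(K) = -104 is not divisible by 4493; 4493 is unramified.
(-26/4493) = 4467^2246 mod 4493 = 1, giving Legendre symbol 1.
(-26/4493) = 1, so 4493 splits.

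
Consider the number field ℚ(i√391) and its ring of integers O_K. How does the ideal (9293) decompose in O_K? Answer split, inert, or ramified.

Since -391 ≡ 1 mod 4, the ring of integers is ℤ[(1+√-391)/2] with discriminant -391.
Since gcd(9293, -391) = 1 the prime 9293 does not ramify.
Legendre symbol by Euler's criterion: (-391/9293) ≡ (-391)^4646 ≡ 9292 (mod 9293), i.e. (-391/9293) = -1.
d is a non-residue mod p, hence 9293 remains inert in O_K.

inert — (9293) stays prime in O_K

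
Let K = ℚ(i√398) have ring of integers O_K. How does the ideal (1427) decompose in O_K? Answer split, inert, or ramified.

d = -398 ≡ 2 (mod 4), so O_K = ℤ[√-398] and disc(K) = 4d = -1592.
1427 ∤ -1592, so 1427 is unramified.
Compute (-398/1427) via Euler: 1029^((1427-1)/2) mod 1427 = 1, so (-398/1427) = 1.
d is a quadratic residue mod p, hence 1427 splits in O_K.

split — (1427) = 𝔭₁𝔭₂ with 𝔭₁ ≠ 𝔭₂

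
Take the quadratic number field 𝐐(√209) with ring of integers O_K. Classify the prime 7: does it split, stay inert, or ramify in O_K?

7 remains inert

Since 209 ≡ 1 mod 4, the ring of integers is ℤ[(1+√209)/2] with discriminant 209.
7 ∤ 209, so 7 is unramified.
(209/7) = 6^3 mod 7 = 6, giving Legendre symbol -1.
(209/7) = -1, so 7 is inert.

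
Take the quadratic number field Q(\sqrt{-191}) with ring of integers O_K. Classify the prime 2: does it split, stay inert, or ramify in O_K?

split

d = -191 ≡ 1 (mod 4), so O_K = ℤ[(1+√-191)/2] and disc(K) = d = -191.
Since gcd(2, -191) = 1 the prime 2 does not ramify.
Checking d mod 8: -191 ≡ 1. Hence 2 is split in O_K.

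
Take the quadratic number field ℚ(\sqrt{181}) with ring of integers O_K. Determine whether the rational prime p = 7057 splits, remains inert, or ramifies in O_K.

p is inert

d = 181 ≡ 1 (mod 4), so O_K = ℤ[(1+√181)/2] and disc(K) = d = 181.
Since gcd(7057, 181) = 1 the prime 7057 does not ramify.
Legendre symbol by Euler's criterion: (181/7057) ≡ 181^3528 ≡ 7056 (mod 7057), i.e. (181/7057) = -1.
d is a non-residue mod p, hence 7057 remains inert in O_K.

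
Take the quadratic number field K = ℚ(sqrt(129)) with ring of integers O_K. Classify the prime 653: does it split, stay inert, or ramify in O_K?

129 mod 4 = 1, hence disc K = 129 and O_K = ℤ[(1+√129)/2].
Since gcd(653, 129) = 1 the prime 653 does not ramify.
Legendre symbol by Euler's criterion: (129/653) ≡ 129^326 ≡ 1 (mod 653), i.e. (129/653) = 1.
Legendre symbol 1 ⇒ 653 is split.

split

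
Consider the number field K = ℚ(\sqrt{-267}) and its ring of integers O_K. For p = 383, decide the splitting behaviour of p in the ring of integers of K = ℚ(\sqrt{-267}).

d = -267 ≡ 1 (mod 4), so O_K = ℤ[(1+√-267)/2] and disc(K) = d = -267.
383 ∤ -267, so 383 is unramified.
Compute (-267/383) via Euler: 116^((383-1)/2) mod 383 = 1, so (-267/383) = 1.
d is a quadratic residue mod p, hence 383 splits in O_K.

split — (383) = 𝔭₁𝔭₂ with 𝔭₁ ≠ 𝔭₂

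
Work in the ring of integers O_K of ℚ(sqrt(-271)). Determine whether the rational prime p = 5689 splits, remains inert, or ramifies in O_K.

Since -271 ≡ 1 mod 4, the ring of integers is ℤ[(1+√-271)/2] with discriminant -271.
5689 ∤ -271, so 5689 is unramified.
(-271/5689) = 5418^2844 mod 5689 = 5688, giving Legendre symbol -1.
d is a non-residue mod p, hence 5689 remains inert in O_K.

p is inert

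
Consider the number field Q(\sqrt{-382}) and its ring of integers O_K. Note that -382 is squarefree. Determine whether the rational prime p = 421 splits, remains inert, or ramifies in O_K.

Since -382 ≢ 1 mod 4, the ring of integers is ℤ[√-382] with discriminant 4·(-382) = -1528.
disc(K) = -1528 is not divisible by 421; 421 is unramified.
Legendre symbol by Euler's criterion: (-382/421) ≡ (-382)^210 ≡ 420 (mod 421), i.e. (-382/421) = -1.
(-382/421) = -1, so 421 is inert.

421 remains inert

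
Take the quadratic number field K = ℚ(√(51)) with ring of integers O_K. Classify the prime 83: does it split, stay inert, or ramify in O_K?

split

Since 51 ≢ 1 mod 4, the ring of integers is ℤ[√51] with discriminant 4·51 = 204.
disc(K) = 204 is not divisible by 83; 83 is unramified.
(51/83) = 51^41 mod 83 = 1, giving Legendre symbol 1.
(51/83) = 1, so 83 splits.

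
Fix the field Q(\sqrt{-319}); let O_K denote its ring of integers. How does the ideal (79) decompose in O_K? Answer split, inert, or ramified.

split — (79) = 𝔭₁𝔭₂ with 𝔭₁ ≠ 𝔭₂

-319 mod 4 = 1, hence disc K = -319 and O_K = ℤ[(1+√-319)/2].
disc(K) = -319 is not divisible by 79; 79 is unramified.
Compute (-319/79) via Euler: 76^((79-1)/2) mod 79 = 1, so (-319/79) = 1.
Legendre symbol 1 ⇒ 79 is split.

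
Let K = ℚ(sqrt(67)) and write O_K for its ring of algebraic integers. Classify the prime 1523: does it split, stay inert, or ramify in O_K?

inert — (1523) stays prime in O_K

d = 67 ≡ 3 (mod 4), so O_K = ℤ[√67] and disc(K) = 4d = 268.
1523 ∤ 268, so 1523 is unramified.
Euler's criterion: 67^761 mod 1523 = 1522. Thus (67|1523) = -1.
d is a non-residue mod p, hence 1523 remains inert in O_K.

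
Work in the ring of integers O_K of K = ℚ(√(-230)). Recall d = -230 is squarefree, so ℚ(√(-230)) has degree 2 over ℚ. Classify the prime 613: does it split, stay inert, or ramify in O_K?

inert — (613) stays prime in O_K

d = -230 ≡ 2 (mod 4), so O_K = ℤ[√-230] and disc(K) = 4d = -920.
613 ∤ -920, so 613 is unramified.
Legendre symbol by Euler's criterion: (-230/613) ≡ (-230)^306 ≡ 612 (mod 613), i.e. (-230/613) = -1.
d is a non-residue mod p, hence 613 remains inert in O_K.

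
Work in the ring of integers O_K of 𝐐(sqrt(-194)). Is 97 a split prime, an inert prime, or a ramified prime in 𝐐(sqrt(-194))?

d = -194 ≡ 2 (mod 4), so O_K = ℤ[√-194] and disc(K) = 4d = -776.
97 divides disc(K) = -776, so 97 ramifies.

97 is ramified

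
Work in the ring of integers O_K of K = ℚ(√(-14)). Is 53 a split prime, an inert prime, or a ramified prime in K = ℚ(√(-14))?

53 remains inert

Since -14 ≢ 1 mod 4, the ring of integers is ℤ[√-14] with discriminant 4·(-14) = -56.
Since gcd(53, -56) = 1 the prime 53 does not ramify.
(-14/53) = 39^26 mod 53 = 52, giving Legendre symbol -1.
Legendre symbol -1 ⇒ 53 is inert.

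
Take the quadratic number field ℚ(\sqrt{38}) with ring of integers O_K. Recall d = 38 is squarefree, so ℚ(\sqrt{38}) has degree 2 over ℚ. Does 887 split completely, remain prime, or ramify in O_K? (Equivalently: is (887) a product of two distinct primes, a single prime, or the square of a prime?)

d = 38 ≡ 2 (mod 4), so O_K = ℤ[√38] and disc(K) = 4d = 152.
Since gcd(887, 152) = 1 the prime 887 does not ramify.
Euler's criterion: 38^443 mod 887 = 1. Thus (38|887) = 1.
Legendre symbol 1 ⇒ 887 is split.

887 splits in O_K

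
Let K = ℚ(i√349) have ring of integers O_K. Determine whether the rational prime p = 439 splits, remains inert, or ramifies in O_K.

-349 mod 4 = 3, hence disc K = 4·(-349) = -1396 and O_K = ℤ[√-349].
Since gcd(439, -1396) = 1 the prime 439 does not ramify.
Legendre symbol by Euler's criterion: (-349/439) ≡ (-349)^219 ≡ 1 (mod 439), i.e. (-349/439) = 1.
(-349/439) = 1, so 439 splits.

split — (439) = 𝔭₁𝔭₂ with 𝔭₁ ≠ 𝔭₂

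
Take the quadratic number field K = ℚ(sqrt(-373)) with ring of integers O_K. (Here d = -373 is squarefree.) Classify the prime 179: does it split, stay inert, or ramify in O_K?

inert

-373 mod 4 = 3, hence disc K = 4·(-373) = -1492 and O_K = ℤ[√-373].
disc(K) = -1492 is not divisible by 179; 179 is unramified.
Compute (-373/179) via Euler: 164^((179-1)/2) mod 179 = 178, so (-373/179) = -1.
(-373/179) = -1, so 179 is inert.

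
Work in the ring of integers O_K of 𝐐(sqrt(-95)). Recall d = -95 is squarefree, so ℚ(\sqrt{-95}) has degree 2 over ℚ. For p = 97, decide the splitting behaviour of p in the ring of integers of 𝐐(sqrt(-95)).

d = -95 ≡ 1 (mod 4), so O_K = ℤ[(1+√-95)/2] and disc(K) = d = -95.
Since gcd(97, -95) = 1 the prime 97 does not ramify.
Compute (-95/97) via Euler: 2^((97-1)/2) mod 97 = 1, so (-95/97) = 1.
(-95/97) = 1, so 97 splits.

p splits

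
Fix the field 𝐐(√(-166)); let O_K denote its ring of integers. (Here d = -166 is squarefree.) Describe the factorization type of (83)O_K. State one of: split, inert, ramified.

p ramifies

Since -166 ≢ 1 mod 4, the ring of integers is ℤ[√-166] with discriminant 4·(-166) = -664.
Ramification test: 83 | -664. The prime 83 ramifies in K.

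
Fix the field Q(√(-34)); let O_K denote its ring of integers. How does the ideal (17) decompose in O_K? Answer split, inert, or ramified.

-34 mod 4 = 2, hence disc K = 4·(-34) = -136 and O_K = ℤ[√-34].
17 divides disc(K) = -136, so 17 ramifies.

p ramifies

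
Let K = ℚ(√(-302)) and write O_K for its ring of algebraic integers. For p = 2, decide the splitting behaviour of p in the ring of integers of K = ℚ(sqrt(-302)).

Since -302 ≢ 1 mod 4, the ring of integers is ℤ[√-302] with discriminant 4·(-302) = -1208.
2 divides disc(K) = -1208, so 2 ramifies.

2 is ramified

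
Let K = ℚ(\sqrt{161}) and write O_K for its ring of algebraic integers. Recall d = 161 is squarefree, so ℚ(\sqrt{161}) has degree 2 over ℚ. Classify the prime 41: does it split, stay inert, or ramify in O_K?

d = 161 ≡ 1 (mod 4), so O_K = ℤ[(1+√161)/2] and disc(K) = d = 161.
41 ∤ 161, so 41 is unramified.
Euler's criterion: 161^20 mod 41 = 40. Thus (161|41) = -1.
(161/41) = -1, so 41 is inert.

p is inert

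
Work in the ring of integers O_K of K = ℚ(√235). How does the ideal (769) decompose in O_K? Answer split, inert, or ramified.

split — (769) = 𝔭₁𝔭₂ with 𝔭₁ ≠ 𝔭₂

Since 235 ≢ 1 mod 4, the ring of integers is ℤ[√235] with discriminant 4·235 = 940.
Since gcd(769, 940) = 1 the prime 769 does not ramify.
Legendre symbol by Euler's criterion: (235/769) ≡ 235^384 ≡ 1 (mod 769), i.e. (235/769) = 1.
Legendre symbol 1 ⇒ 769 is split.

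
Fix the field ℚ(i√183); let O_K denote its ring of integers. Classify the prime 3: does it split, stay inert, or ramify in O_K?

ramifies in O_K

-183 mod 4 = 1, hence disc K = -183 and O_K = ℤ[(1+√-183)/2].
3 divides disc(K) = -183, so 3 ramifies.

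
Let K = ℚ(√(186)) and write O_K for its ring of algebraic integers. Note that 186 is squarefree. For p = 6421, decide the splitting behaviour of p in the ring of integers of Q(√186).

Since 186 ≢ 1 mod 4, the ring of integers is ℤ[√186] with discriminant 4·186 = 744.
disc(K) = 744 is not divisible by 6421; 6421 is unramified.
Compute (186/6421) via Euler: 186^((6421-1)/2) mod 6421 = 6420, so (186/6421) = -1.
(186/6421) = -1, so 6421 is inert.

6421 remains inert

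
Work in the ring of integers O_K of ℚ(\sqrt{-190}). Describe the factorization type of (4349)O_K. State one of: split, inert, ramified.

d = -190 ≡ 2 (mod 4), so O_K = ℤ[√-190] and disc(K) = 4d = -760.
4349 ∤ -760, so 4349 is unramified.
Euler's criterion: (-190)^2174 mod 4349 = 4348. Thus (-190|4349) = -1.
d is a non-residue mod p, hence 4349 remains inert in O_K.

p is inert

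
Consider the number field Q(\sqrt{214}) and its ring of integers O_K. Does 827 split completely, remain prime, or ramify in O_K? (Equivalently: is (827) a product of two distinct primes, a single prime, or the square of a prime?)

inert

Since 214 ≢ 1 mod 4, the ring of integers is ℤ[√214] with discriminant 4·214 = 856.
Since gcd(827, 856) = 1 the prime 827 does not ramify.
Euler's criterion: 214^413 mod 827 = 826. Thus (214|827) = -1.
Legendre symbol -1 ⇒ 827 is inert.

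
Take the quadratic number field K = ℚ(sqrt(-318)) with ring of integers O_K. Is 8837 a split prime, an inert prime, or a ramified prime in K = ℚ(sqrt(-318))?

inert — (8837) stays prime in O_K

Since -318 ≢ 1 mod 4, the ring of integers is ℤ[√-318] with discriminant 4·(-318) = -1272.
disc(K) = -1272 is not divisible by 8837; 8837 is unramified.
Compute (-318/8837) via Euler: 8519^((8837-1)/2) mod 8837 = 8836, so (-318/8837) = -1.
(-318/8837) = -1, so 8837 is inert.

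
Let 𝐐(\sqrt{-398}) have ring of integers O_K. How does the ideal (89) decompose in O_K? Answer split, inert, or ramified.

d = -398 ≡ 2 (mod 4), so O_K = ℤ[√-398] and disc(K) = 4d = -1592.
Since gcd(89, -1592) = 1 the prime 89 does not ramify.
Legendre symbol by Euler's criterion: (-398/89) ≡ (-398)^44 ≡ 1 (mod 89), i.e. (-398/89) = 1.
Legendre symbol 1 ⇒ 89 is split.

split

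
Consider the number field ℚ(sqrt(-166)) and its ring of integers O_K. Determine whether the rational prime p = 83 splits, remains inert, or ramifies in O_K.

-166 mod 4 = 2, hence disc K = 4·(-166) = -664 and O_K = ℤ[√-166].
disc(K) = -664 = 83·(-8), so p = 83 is ramified.

p ramifies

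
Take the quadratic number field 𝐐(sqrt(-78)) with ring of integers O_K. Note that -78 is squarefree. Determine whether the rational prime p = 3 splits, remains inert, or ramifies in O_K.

Since -78 ≢ 1 mod 4, the ring of integers is ℤ[√-78] with discriminant 4·(-78) = -312.
3 divides disc(K) = -312, so 3 ramifies.

ramified — (3) = 𝔭²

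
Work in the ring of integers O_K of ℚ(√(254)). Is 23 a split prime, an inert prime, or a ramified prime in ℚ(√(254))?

p splits

d = 254 ≡ 2 (mod 4), so O_K = ℤ[√254] and disc(K) = 4d = 1016.
Since gcd(23, 1016) = 1 the prime 23 does not ramify.
Euler's criterion: 254^11 mod 23 = 1. Thus (254|23) = 1.
d is a quadratic residue mod p, hence 23 splits in O_K.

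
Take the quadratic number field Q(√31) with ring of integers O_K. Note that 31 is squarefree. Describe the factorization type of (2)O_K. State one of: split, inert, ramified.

p ramifies

d = 31 ≡ 3 (mod 4), so O_K = ℤ[√31] and disc(K) = 4d = 124.
2 divides disc(K) = 124, so 2 ramifies.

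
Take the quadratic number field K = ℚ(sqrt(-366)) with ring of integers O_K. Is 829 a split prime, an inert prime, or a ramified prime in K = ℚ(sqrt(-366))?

Since -366 ≢ 1 mod 4, the ring of integers is ℤ[√-366] with discriminant 4·(-366) = -1464.
Since gcd(829, -1464) = 1 the prime 829 does not ramify.
Legendre symbol by Euler's criterion: (-366/829) ≡ (-366)^414 ≡ 828 (mod 829), i.e. (-366/829) = -1.
Legendre symbol -1 ⇒ 829 is inert.

inert — (829) stays prime in O_K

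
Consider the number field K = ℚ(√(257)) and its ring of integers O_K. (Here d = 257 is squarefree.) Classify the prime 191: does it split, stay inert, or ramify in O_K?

inert

257 mod 4 = 1, hence disc K = 257 and O_K = ℤ[(1+√257)/2].
disc(K) = 257 is not divisible by 191; 191 is unramified.
Legendre symbol by Euler's criterion: (257/191) ≡ 257^95 ≡ 190 (mod 191), i.e. (257/191) = -1.
d is a non-residue mod p, hence 191 remains inert in O_K.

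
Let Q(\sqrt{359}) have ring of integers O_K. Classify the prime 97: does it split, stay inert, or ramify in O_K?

Since 359 ≢ 1 mod 4, the ring of integers is ℤ[√359] with discriminant 4·359 = 1436.
97 ∤ 1436, so 97 is unramified.
(359/97) = 68^48 mod 97 = 96, giving Legendre symbol -1.
Legendre symbol -1 ⇒ 97 is inert.

remains prime (inert)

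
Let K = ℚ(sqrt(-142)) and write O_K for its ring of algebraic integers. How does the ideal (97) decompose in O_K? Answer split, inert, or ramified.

-142 mod 4 = 2, hence disc K = 4·(-142) = -568 and O_K = ℤ[√-142].
disc(K) = -568 is not divisible by 97; 97 is unramified.
Compute (-142/97) via Euler: 52^((97-1)/2) mod 97 = 96, so (-142/97) = -1.
d is a non-residue mod p, hence 97 remains inert in O_K.

inert — (97) stays prime in O_K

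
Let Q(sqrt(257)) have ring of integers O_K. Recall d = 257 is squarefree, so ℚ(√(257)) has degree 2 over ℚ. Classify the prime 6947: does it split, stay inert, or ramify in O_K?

d = 257 ≡ 1 (mod 4), so O_K = ℤ[(1+√257)/2] and disc(K) = d = 257.
Since gcd(6947, 257) = 1 the prime 6947 does not ramify.
Legendre symbol by Euler's criterion: (257/6947) ≡ 257^3473 ≡ 1 (mod 6947), i.e. (257/6947) = 1.
d is a quadratic residue mod p, hence 6947 splits in O_K.

split — (6947) = 𝔭₁𝔭₂ with 𝔭₁ ≠ 𝔭₂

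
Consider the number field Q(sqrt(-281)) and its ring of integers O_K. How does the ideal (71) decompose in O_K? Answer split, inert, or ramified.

Since -281 ≢ 1 mod 4, the ring of integers is ℤ[√-281] with discriminant 4·(-281) = -1124.
71 ∤ -1124, so 71 is unramified.
(-281/71) = 3^35 mod 71 = 1, giving Legendre symbol 1.
d is a quadratic residue mod p, hence 71 splits in O_K.

71 splits in O_K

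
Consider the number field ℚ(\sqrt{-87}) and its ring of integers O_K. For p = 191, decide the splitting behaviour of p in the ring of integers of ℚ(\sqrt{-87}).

split

d = -87 ≡ 1 (mod 4), so O_K = ℤ[(1+√-87)/2] and disc(K) = d = -87.
Since gcd(191, -87) = 1 the prime 191 does not ramify.
Compute (-87/191) via Euler: 104^((191-1)/2) mod 191 = 1, so (-87/191) = 1.
d is a quadratic residue mod p, hence 191 splits in O_K.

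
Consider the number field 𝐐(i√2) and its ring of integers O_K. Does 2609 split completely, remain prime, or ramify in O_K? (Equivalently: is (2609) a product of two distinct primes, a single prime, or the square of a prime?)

splits completely

Since -2 ≢ 1 mod 4, the ring of integers is ℤ[√-2] with discriminant 4·(-2) = -8.
2609 ∤ -8, so 2609 is unramified.
Compute (-2/2609) via Euler: 2607^((2609-1)/2) mod 2609 = 1, so (-2/2609) = 1.
d is a quadratic residue mod p, hence 2609 splits in O_K.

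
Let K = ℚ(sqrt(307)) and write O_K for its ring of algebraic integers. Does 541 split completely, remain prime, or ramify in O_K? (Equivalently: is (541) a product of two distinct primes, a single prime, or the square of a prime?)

d = 307 ≡ 3 (mod 4), so O_K = ℤ[√307] and disc(K) = 4d = 1228.
541 ∤ 1228, so 541 is unramified.
Legendre symbol by Euler's criterion: (307/541) ≡ 307^270 ≡ 1 (mod 541), i.e. (307/541) = 1.
(307/541) = 1, so 541 splits.

split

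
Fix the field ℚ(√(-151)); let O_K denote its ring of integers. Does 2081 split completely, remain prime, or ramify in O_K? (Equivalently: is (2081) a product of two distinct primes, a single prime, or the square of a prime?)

Since -151 ≡ 1 mod 4, the ring of integers is ℤ[(1+√-151)/2] with discriminant -151.
2081 ∤ -151, so 2081 is unramified.
(-151/2081) = 1930^1040 mod 2081 = 1, giving Legendre symbol 1.
Legendre symbol 1 ⇒ 2081 is split.

split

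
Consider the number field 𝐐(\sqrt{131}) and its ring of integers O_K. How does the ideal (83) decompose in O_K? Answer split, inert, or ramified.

83 splits in O_K

d = 131 ≡ 3 (mod 4), so O_K = ℤ[√131] and disc(K) = 4d = 524.
83 ∤ 524, so 83 is unramified.
Legendre symbol by Euler's criterion: (131/83) ≡ 131^41 ≡ 1 (mod 83), i.e. (131/83) = 1.
(131/83) = 1, so 83 splits.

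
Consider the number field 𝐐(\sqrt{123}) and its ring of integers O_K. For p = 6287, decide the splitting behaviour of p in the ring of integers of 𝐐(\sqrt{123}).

d = 123 ≡ 3 (mod 4), so O_K = ℤ[√123] and disc(K) = 4d = 492.
disc(K) = 492 is not divisible by 6287; 6287 is unramified.
(123/6287) = 123^3143 mod 6287 = 6286, giving Legendre symbol -1.
d is a non-residue mod p, hence 6287 remains inert in O_K.

p is inert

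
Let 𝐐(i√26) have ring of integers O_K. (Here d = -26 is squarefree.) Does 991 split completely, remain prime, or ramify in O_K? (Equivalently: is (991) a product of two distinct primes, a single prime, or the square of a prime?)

Since -26 ≢ 1 mod 4, the ring of integers is ℤ[√-26] with discriminant 4·(-26) = -104.
disc(K) = -104 is not divisible by 991; 991 is unramified.
Legendre symbol by Euler's criterion: (-26/991) ≡ (-26)^495 ≡ 990 (mod 991), i.e. (-26/991) = -1.
Legendre symbol -1 ⇒ 991 is inert.

inert — (991) stays prime in O_K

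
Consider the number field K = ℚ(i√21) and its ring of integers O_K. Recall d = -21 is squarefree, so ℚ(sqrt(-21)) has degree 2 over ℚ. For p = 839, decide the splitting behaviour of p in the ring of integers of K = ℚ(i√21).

inert

d = -21 ≡ 3 (mod 4), so O_K = ℤ[√-21] and disc(K) = 4d = -84.
839 ∤ -84, so 839 is unramified.
Compute (-21/839) via Euler: 818^((839-1)/2) mod 839 = 838, so (-21/839) = -1.
Legendre symbol -1 ⇒ 839 is inert.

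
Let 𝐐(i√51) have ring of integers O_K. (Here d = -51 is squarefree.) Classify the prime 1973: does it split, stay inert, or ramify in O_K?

p is inert

d = -51 ≡ 1 (mod 4), so O_K = ℤ[(1+√-51)/2] and disc(K) = d = -51.
Since gcd(1973, -51) = 1 the prime 1973 does not ramify.
Legendre symbol by Euler's criterion: (-51/1973) ≡ (-51)^986 ≡ 1972 (mod 1973), i.e. (-51/1973) = -1.
(-51/1973) = -1, so 1973 is inert.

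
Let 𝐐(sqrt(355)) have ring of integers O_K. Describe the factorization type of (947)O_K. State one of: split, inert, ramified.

Since 355 ≢ 1 mod 4, the ring of integers is ℤ[√355] with discriminant 4·355 = 1420.
947 ∤ 1420, so 947 is unramified.
(355/947) = 355^473 mod 947 = 1, giving Legendre symbol 1.
Legendre symbol 1 ⇒ 947 is split.

p splits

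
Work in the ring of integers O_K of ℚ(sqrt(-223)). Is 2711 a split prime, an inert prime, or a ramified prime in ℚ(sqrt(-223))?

Since -223 ≡ 1 mod 4, the ring of integers is ℤ[(1+√-223)/2] with discriminant -223.
Since gcd(2711, -223) = 1 the prime 2711 does not ramify.
(-223/2711) = 2488^1355 mod 2711 = 2710, giving Legendre symbol -1.
d is a non-residue mod p, hence 2711 remains inert in O_K.

2711 remains inert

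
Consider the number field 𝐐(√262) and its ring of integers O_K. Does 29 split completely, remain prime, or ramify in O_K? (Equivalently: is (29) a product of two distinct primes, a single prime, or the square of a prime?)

29 splits in O_K

d = 262 ≡ 2 (mod 4), so O_K = ℤ[√262] and disc(K) = 4d = 1048.
Since gcd(29, 1048) = 1 the prime 29 does not ramify.
(262/29) = 1^14 mod 29 = 1, giving Legendre symbol 1.
d is a quadratic residue mod p, hence 29 splits in O_K.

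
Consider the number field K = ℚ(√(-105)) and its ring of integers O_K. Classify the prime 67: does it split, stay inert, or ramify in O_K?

67 splits in O_K

Since -105 ≢ 1 mod 4, the ring of integers is ℤ[√-105] with discriminant 4·(-105) = -420.
67 ∤ -420, so 67 is unramified.
Legendre symbol by Euler's criterion: (-105/67) ≡ (-105)^33 ≡ 1 (mod 67), i.e. (-105/67) = 1.
(-105/67) = 1, so 67 splits.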